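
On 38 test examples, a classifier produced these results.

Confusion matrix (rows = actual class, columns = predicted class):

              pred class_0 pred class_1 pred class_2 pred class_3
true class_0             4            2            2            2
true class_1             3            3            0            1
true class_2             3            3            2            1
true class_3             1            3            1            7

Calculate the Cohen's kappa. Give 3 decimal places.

0.226

Observed agreement pₒ = trace/N = 16/38 = 0.4211
Expected agreement pₑ = Σ (rowᵢ·colᵢ)/N² = (10·11 + 7·11 + 9·5 + 12·11)/38² = 0.2521
κ = (pₒ − pₑ)/(1 − pₑ) = (0.4211 − 0.2521)/(1 − 0.2521) = 0.226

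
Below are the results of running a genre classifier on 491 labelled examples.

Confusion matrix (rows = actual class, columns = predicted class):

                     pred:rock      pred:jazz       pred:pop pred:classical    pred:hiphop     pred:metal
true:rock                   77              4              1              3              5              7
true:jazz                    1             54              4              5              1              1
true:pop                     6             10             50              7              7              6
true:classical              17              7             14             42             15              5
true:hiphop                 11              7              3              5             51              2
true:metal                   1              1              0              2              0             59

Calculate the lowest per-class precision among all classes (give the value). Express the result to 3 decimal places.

Per-class precision (TP/(TP+FP)):
  rock: TP=77, FP=1+6+17+11+1=36 → 77/113 = 0.6814
  jazz: TP=54, FP=4+10+7+7+1=29 → 54/83 = 0.6506
  pop: TP=50, FP=1+4+14+3+0=22 → 50/72 = 0.6944
  classical: TP=42, FP=3+5+7+5+2=22 → 42/64 = 0.6563
  hiphop: TP=51, FP=5+1+7+15+0=28 → 51/79 = 0.6456
  metal: TP=59, FP=7+1+6+5+2=21 → 59/80 = 0.7375
Lowest is class 'hiphop' with precision = 0.646.

0.646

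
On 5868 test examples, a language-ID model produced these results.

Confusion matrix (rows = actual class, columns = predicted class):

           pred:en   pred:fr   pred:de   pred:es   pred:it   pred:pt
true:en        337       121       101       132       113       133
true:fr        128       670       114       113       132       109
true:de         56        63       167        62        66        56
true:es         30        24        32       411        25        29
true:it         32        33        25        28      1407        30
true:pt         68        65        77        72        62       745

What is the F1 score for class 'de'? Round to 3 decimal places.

0.339

Take TP from the diagonal, FP from the rest of the 'de' prediction marginal, FN from the rest of the 'de' actual marginal.
F1 score = 2·TP/(2·TP+FP+FN).
de: TP=167, FP=101+114+32+25+77=349, FN=56+63+62+66+56=303 → 334/986 = 0.3387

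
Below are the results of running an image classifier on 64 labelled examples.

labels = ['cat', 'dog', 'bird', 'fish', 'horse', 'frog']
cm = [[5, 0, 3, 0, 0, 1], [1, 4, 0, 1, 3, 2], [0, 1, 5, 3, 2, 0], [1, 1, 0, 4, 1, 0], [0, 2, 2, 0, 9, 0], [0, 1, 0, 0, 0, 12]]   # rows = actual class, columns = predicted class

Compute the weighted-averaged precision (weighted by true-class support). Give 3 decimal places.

0.602

Per-class precision (TP/(TP+FP)):
  cat: TP=5, FP=1+0+1+0+0=2 → 5/7 = 0.7143
  dog: TP=4, FP=0+1+1+2+1=5 → 4/9 = 0.4444
  bird: TP=5, FP=3+0+0+2+0=5 → 5/10 = 0.5000
  fish: TP=4, FP=0+1+3+0+0=4 → 4/8 = 0.5000
  horse: TP=9, FP=0+3+2+1+0=6 → 9/15 = 0.6000
  frog: TP=12, FP=1+2+0+0+0=3 → 12/15 = 0.8000
Weighted-precision = Σ (supportᵢ/N)·precisionᵢ with N=64: (9/64)·0.7143 + (11/64)·0.4444 + (11/64)·0.5000 + (7/64)·0.5000 + (13/64)·0.6000 + (13/64)·0.8000 = 0.602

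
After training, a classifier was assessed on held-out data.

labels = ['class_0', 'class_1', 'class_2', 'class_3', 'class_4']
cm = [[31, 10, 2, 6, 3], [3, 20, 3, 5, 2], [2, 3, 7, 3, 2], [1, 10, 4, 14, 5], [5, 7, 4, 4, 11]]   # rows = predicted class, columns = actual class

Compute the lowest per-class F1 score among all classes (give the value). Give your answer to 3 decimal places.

Per-class F1 score (2·TP/(2·TP+FP+FN)):
  class_0: TP=31, FP=10+2+6+3=21, FN=3+2+1+5=11 → 62/94 = 0.6596
  class_1: TP=20, FP=3+3+5+2=13, FN=10+3+10+7=30 → 40/83 = 0.4819
  class_2: TP=7, FP=2+3+3+2=10, FN=2+3+4+4=13 → 14/37 = 0.3784
  class_3: TP=14, FP=1+10+4+5=20, FN=6+5+3+4=18 → 28/66 = 0.4242
  class_4: TP=11, FP=5+7+4+4=20, FN=3+2+2+5=12 → 22/54 = 0.4074
Lowest is class 'class_2' with F1 score = 0.378.

0.378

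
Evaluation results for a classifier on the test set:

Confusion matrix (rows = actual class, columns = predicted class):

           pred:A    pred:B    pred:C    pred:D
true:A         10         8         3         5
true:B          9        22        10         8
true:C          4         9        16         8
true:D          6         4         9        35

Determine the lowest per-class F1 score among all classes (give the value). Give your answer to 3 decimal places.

0.364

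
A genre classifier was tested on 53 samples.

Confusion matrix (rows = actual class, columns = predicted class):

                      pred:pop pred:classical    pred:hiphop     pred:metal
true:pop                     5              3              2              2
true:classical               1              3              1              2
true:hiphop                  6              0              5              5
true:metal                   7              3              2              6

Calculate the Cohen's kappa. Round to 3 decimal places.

0.137

Observed agreement pₒ = trace/N = 19/53 = 0.3585
Expected agreement pₑ = Σ (rowᵢ·colᵢ)/N² = (12·19 + 7·9 + 16·10 + 18·15)/53² = 0.2567
κ = (pₒ − pₑ)/(1 − pₑ) = (0.3585 − 0.2567)/(1 − 0.2567) = 0.137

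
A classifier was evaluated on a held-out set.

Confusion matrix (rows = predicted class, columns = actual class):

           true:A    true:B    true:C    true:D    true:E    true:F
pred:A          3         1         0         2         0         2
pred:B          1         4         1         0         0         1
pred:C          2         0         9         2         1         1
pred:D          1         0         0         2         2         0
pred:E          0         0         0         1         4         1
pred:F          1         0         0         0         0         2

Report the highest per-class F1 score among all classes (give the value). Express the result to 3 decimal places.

Per-class F1 score (2·TP/(2·TP+FP+FN)):
  A: TP=3, FP=1+0+2+0+2=5, FN=1+2+1+0+1=5 → 6/16 = 0.3750
  B: TP=4, FP=1+1+0+0+1=3, FN=1+0+0+0+0=1 → 8/12 = 0.6667
  C: TP=9, FP=2+0+2+1+1=6, FN=0+1+0+0+0=1 → 18/25 = 0.7200
  D: TP=2, FP=1+0+0+2+0=3, FN=2+0+2+1+0=5 → 4/12 = 0.3333
  E: TP=4, FP=0+0+0+1+1=2, FN=0+0+1+2+0=3 → 8/13 = 0.6154
  F: TP=2, FP=1+0+0+0+0=1, FN=2+1+1+0+1=5 → 4/10 = 0.4000
Highest is class 'C' with F1 score = 0.720.

0.720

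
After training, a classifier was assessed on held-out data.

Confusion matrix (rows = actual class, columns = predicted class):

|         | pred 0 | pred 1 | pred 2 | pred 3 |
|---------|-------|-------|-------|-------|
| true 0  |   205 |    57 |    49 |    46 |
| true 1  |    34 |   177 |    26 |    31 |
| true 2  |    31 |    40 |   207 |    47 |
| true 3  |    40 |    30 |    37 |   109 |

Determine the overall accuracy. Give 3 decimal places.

Accuracy = trace / total = (205+177+207+109=698) / 1166 = 698/1166 = 0.599

0.599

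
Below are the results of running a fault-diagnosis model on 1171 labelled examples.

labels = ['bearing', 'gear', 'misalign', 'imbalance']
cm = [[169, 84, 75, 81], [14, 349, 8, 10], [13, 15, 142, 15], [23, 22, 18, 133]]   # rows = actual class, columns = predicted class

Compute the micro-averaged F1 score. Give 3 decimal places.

Micro-averaging pools counts across classes: ΣTP=793, ΣFP=378, ΣFN=378.
Micro-F1 score = 2·TP/(2·TP+FP+FN) on pooled counts = 0.677 (equals overall accuracy in single-label multiclass).

0.677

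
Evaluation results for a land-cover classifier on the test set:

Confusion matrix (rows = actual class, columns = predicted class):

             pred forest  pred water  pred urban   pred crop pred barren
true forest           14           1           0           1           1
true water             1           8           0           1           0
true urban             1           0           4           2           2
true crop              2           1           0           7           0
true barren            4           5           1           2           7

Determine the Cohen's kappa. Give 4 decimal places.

Observed agreement pₒ = trace/N = 40/65 = 0.61538
Expected agreement pₑ = Σ (rowᵢ·colᵢ)/N² = (17·22 + 10·15 + 9·5 + 10·13 + 19·10)/65² = 0.21041
κ = (pₒ − pₑ)/(1 − pₑ) = (0.61538 − 0.21041)/(1 − 0.21041) = 0.5129

0.5129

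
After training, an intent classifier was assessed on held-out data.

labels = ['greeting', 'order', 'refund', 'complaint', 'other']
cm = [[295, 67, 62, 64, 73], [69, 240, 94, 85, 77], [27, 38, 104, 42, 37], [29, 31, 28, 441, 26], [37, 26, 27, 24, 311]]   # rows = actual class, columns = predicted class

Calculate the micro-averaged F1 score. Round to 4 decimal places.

Micro-averaging pools counts across classes: ΣTP=1391, ΣFP=963, ΣFN=963.
Micro-F1 score = 2·TP/(2·TP+FP+FN) on pooled counts = 0.5909 (equals overall accuracy in single-label multiclass).

0.5909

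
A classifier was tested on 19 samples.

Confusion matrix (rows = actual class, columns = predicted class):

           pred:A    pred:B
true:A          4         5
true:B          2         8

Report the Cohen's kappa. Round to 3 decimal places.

0.249

Observed agreement pₒ = trace/N = 12/19 = 0.6316
Expected agreement pₑ = Σ (rowᵢ·colᵢ)/N² = (9·6 + 10·13)/19² = 0.5097
κ = (pₒ − pₑ)/(1 − pₑ) = (0.6316 − 0.5097)/(1 − 0.5097) = 0.249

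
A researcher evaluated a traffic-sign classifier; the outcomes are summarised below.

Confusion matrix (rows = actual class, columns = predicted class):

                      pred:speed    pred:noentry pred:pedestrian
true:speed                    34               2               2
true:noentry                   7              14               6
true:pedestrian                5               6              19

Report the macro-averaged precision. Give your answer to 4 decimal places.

0.6931

Per-class precision (TP/(TP+FP)):
  speed: TP=34, FP=7+5=12 → 34/46 = 0.73913
  noentry: TP=14, FP=2+6=8 → 14/22 = 0.63636
  pedestrian: TP=19, FP=2+6=8 → 19/27 = 0.70370
Macro-precision = mean = (0.73913 + 0.63636 + 0.70370) / 3 = 0.6931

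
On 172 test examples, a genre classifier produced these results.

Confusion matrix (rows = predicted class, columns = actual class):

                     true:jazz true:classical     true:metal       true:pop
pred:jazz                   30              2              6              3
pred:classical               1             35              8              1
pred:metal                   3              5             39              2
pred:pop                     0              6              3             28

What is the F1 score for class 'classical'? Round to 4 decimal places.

Take TP from the diagonal, FP from the rest of the 'classical' prediction marginal, FN from the rest of the 'classical' actual marginal.
F1 score = 2·TP/(2·TP+FP+FN).
classical: TP=35, FP=1+8+1=10, FN=2+5+6=13 → 70/93 = 0.75269

0.7527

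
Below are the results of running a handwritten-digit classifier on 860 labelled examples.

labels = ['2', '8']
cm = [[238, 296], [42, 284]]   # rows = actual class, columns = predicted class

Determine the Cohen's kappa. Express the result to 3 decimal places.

0.275

Observed agreement pₒ = trace/N = 522/860 = 0.6070
Expected agreement pₑ = Σ (rowᵢ·colᵢ)/N² = (534·280 + 326·580)/860² = 0.4578
κ = (pₒ − pₑ)/(1 − pₑ) = (0.6070 − 0.4578)/(1 − 0.4578) = 0.275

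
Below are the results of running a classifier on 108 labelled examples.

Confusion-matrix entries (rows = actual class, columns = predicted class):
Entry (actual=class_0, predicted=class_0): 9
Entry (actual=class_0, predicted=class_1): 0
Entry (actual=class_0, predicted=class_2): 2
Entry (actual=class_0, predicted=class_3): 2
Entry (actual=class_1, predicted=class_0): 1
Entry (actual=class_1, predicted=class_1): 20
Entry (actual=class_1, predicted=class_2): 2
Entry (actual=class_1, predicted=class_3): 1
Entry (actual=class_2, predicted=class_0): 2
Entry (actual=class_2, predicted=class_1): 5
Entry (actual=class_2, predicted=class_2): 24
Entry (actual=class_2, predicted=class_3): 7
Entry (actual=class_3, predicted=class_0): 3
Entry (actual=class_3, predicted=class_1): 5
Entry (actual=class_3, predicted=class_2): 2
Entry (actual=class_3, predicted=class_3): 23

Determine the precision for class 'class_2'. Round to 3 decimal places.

0.800

Take TP from the diagonal, FP from the rest of the 'class_2' prediction marginal, FN from the rest of the 'class_2' actual marginal.
precision = TP/(TP+FP).
class_2: TP=24, FP=2+2+2=6 → 24/30 = 0.8000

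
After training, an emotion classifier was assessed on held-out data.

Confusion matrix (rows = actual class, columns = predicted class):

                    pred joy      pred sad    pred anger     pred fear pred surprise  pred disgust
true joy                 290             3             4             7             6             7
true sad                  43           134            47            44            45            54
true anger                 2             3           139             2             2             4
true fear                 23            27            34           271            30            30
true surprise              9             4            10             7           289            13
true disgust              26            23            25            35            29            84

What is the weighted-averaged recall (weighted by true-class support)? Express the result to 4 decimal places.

0.6687

Per-class recall (TP/(TP+FN)):
  joy: TP=290, FN=3+4+7+6+7=27 → 290/317 = 0.91483
  sad: TP=134, FN=43+47+44+45+54=233 → 134/367 = 0.36512
  anger: TP=139, FN=2+3+2+2+4=13 → 139/152 = 0.91447
  fear: TP=271, FN=23+27+34+30+30=144 → 271/415 = 0.65301
  surprise: TP=289, FN=9+4+10+7+13=43 → 289/332 = 0.87048
  disgust: TP=84, FN=26+23+25+35+29=138 → 84/222 = 0.37838
Weighted-recall = Σ (supportᵢ/N)·recallᵢ with N=1805: (317/1805)·0.91483 + (367/1805)·0.36512 + (152/1805)·0.91447 + (415/1805)·0.65301 + (332/1805)·0.87048 + (222/1805)·0.37838 = 0.6687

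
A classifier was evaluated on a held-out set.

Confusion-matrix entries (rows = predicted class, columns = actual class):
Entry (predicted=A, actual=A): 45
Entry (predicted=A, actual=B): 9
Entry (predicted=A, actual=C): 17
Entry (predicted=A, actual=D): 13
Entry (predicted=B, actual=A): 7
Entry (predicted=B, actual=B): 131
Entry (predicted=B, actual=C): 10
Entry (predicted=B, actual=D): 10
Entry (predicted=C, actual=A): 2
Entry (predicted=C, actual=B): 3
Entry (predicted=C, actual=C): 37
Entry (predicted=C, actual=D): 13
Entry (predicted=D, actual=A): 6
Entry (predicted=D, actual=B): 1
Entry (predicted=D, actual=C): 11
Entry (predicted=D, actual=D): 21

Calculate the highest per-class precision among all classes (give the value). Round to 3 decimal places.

Per-class precision (TP/(TP+FP)):
  A: TP=45, FP=9+17+13=39 → 45/84 = 0.5357
  B: TP=131, FP=7+10+10=27 → 131/158 = 0.8291
  C: TP=37, FP=2+3+13=18 → 37/55 = 0.6727
  D: TP=21, FP=6+1+11=18 → 21/39 = 0.5385
Highest is class 'B' with precision = 0.829.

0.829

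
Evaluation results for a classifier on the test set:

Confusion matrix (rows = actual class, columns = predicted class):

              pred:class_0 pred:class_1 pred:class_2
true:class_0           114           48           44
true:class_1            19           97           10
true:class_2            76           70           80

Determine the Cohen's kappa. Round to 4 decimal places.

0.2937

Observed agreement pₒ = trace/N = 291/558 = 0.52151
Expected agreement pₑ = Σ (rowᵢ·colᵢ)/N² = (206·209 + 126·215 + 226·134)/558² = 0.32254
κ = (pₒ − pₑ)/(1 − pₑ) = (0.52151 − 0.32254)/(1 − 0.32254) = 0.2937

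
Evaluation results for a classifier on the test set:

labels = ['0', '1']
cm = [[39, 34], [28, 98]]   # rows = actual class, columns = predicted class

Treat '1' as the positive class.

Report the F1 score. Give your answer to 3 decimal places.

0.760

Precision = TP/(TP+FP) = 98/132 = 0.7424
Recall = TP/(TP+FN) = 98/126 = 0.7778
F1 = 2·TP/(2·TP+FP+FN) = 196/258 = 0.760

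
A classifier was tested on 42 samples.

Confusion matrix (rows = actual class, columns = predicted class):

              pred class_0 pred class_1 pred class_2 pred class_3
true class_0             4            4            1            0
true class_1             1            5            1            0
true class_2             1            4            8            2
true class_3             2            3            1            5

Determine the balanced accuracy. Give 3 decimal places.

0.537

Balanced accuracy = mean of per-class recall.
  class_0: recall = 4/9 = 0.4444
  class_1: recall = 5/7 = 0.7143
  class_2: recall = 8/15 = 0.5333
  class_3: recall = 5/11 = 0.4545
Mean = (0.4444 + 0.7143 + 0.5333 + 0.4545) / 4 = 0.537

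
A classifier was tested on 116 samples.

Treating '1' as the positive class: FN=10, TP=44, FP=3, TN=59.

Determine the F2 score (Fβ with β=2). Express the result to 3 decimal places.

0.837

Fβ = (1+β²)·TP / ((1+β²)·TP + β²·FN + FP), with β²=4
= 5·44 / (5·44 + 4·10 + 3) = 0.837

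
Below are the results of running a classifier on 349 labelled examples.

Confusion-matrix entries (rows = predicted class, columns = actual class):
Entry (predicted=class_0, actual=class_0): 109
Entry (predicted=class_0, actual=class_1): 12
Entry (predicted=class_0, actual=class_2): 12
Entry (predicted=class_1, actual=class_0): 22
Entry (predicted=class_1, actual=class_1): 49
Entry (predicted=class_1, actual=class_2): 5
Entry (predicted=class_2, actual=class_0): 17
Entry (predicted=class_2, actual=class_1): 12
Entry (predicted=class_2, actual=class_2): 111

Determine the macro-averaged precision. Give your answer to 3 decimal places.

Per-class precision (TP/(TP+FP)):
  class_0: TP=109, FP=12+12=24 → 109/133 = 0.8195
  class_1: TP=49, FP=22+5=27 → 49/76 = 0.6447
  class_2: TP=111, FP=17+12=29 → 111/140 = 0.7929
Macro-precision = mean = (0.8195 + 0.6447 + 0.7929) / 3 = 0.752

0.752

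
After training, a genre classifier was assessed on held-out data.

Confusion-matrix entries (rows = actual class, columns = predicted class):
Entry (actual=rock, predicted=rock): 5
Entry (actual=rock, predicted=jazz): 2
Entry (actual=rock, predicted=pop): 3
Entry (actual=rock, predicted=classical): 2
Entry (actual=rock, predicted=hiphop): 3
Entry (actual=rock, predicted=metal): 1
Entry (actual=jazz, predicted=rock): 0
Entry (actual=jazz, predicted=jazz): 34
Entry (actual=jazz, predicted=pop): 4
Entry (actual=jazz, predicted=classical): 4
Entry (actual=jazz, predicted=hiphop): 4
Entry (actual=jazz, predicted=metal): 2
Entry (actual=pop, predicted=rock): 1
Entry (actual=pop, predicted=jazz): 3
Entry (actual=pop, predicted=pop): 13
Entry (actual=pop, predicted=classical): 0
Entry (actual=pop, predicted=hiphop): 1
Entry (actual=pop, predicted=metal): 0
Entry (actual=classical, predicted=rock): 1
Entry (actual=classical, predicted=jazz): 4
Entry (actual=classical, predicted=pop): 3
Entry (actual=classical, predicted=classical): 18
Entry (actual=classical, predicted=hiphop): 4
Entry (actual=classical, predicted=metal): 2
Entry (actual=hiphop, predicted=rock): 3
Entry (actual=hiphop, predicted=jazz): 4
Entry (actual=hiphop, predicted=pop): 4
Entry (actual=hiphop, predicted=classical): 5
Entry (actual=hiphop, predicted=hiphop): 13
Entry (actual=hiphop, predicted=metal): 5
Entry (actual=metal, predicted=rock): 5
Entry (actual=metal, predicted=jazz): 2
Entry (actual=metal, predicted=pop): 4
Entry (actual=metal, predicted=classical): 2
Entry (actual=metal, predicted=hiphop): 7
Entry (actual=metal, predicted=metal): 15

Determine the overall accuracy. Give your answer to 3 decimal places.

0.536

Accuracy = trace / total = (5+34+13+18+13+15=98) / 183 = 98/183 = 0.536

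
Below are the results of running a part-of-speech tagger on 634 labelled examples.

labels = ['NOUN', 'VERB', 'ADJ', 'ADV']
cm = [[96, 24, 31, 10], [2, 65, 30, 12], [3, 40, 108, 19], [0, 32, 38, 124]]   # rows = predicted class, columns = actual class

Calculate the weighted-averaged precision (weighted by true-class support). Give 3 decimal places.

Per-class precision (TP/(TP+FP)):
  NOUN: TP=96, FP=24+31+10=65 → 96/161 = 0.5963
  VERB: TP=65, FP=2+30+12=44 → 65/109 = 0.5963
  ADJ: TP=108, FP=3+40+19=62 → 108/170 = 0.6353
  ADV: TP=124, FP=0+32+38=70 → 124/194 = 0.6392
Weighted-precision = Σ (supportᵢ/N)·precisionᵢ with N=634: (101/634)·0.5963 + (161/634)·0.5963 + (207/634)·0.6353 + (165/634)·0.6392 = 0.620

0.620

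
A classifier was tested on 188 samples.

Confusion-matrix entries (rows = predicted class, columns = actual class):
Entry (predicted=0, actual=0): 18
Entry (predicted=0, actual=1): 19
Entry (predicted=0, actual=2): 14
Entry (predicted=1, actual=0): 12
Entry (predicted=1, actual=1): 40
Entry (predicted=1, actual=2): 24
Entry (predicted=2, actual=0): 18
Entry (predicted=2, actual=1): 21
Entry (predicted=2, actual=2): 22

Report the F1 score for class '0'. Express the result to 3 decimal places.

F1 score = 2·TP/(2·TP+FP+FN).
0: TP=18, FP=19+14=33, FN=12+18=30 → 36/99 = 0.3636

0.364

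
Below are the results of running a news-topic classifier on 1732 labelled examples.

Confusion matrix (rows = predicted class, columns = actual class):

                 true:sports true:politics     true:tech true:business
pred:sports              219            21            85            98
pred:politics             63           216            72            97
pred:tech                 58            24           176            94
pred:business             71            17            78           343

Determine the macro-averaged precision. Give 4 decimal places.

0.5434

Per-class precision (TP/(TP+FP)):
  sports: TP=219, FP=21+85+98=204 → 219/423 = 0.51773
  politics: TP=216, FP=63+72+97=232 → 216/448 = 0.48214
  tech: TP=176, FP=58+24+94=176 → 176/352 = 0.50000
  business: TP=343, FP=71+17+78=166 → 343/509 = 0.67387
Macro-precision = mean = (0.51773 + 0.48214 + 0.50000 + 0.67387) / 4 = 0.5434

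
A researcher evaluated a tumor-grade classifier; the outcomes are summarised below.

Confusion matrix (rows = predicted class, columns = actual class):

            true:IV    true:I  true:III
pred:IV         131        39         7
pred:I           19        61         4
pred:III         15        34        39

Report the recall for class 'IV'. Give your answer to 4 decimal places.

0.7939

recall = TP/(TP+FN).
IV: TP=131, FN=19+15=34 → 131/165 = 0.79394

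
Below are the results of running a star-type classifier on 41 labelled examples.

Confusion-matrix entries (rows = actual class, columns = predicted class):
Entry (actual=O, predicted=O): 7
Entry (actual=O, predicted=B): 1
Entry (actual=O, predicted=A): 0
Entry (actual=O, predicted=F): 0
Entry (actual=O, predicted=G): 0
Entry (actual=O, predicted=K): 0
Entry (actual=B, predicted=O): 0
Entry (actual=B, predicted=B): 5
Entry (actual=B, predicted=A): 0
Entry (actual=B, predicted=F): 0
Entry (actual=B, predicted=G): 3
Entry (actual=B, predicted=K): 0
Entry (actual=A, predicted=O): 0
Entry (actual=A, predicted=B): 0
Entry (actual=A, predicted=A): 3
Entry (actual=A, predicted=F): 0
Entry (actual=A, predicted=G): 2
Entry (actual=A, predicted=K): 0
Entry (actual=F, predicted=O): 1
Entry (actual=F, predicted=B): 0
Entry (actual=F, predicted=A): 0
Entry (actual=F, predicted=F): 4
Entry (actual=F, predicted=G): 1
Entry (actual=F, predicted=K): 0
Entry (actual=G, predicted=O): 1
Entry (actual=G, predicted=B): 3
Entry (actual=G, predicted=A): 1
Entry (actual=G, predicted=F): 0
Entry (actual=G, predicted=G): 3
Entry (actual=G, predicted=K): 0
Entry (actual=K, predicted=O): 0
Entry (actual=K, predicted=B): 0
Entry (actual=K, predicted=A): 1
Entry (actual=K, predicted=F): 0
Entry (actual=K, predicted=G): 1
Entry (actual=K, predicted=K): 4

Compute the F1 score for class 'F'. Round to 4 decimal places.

0.8000

One-vs-rest for 'F': TP = diagonal; FP = other classes predicted 'F'; FN = 'F' predicted as other.
F1 score = 2·TP/(2·TP+FP+FN).
F: TP=4, FP=0+0+0+0+0=0, FN=1+0+0+1+0=2 → 8/10 = 0.80000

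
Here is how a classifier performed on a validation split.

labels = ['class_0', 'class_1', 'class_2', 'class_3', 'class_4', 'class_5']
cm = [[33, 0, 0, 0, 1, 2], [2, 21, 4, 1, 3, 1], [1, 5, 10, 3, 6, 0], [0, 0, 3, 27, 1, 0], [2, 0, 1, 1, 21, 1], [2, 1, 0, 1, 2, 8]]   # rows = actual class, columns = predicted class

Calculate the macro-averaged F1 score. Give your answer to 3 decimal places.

Per-class F1 score (2·TP/(2·TP+FP+FN)):
  class_0: TP=33, FP=2+1+0+2+2=7, FN=0+0+0+1+2=3 → 66/76 = 0.8684
  class_1: TP=21, FP=0+5+0+0+1=6, FN=2+4+1+3+1=11 → 42/59 = 0.7119
  class_2: TP=10, FP=0+4+3+1+0=8, FN=1+5+3+6+0=15 → 20/43 = 0.4651
  class_3: TP=27, FP=0+1+3+1+1=6, FN=0+0+3+1+0=4 → 54/64 = 0.8438
  class_4: TP=21, FP=1+3+6+1+2=13, FN=2+0+1+1+1=5 → 42/60 = 0.7000
  class_5: TP=8, FP=2+1+0+0+1=4, FN=2+1+0+1+2=6 → 16/26 = 0.6154
Macro-F1 score = mean = (0.8684 + 0.7119 + 0.4651 + 0.8438 + 0.7000 + 0.6154) / 6 = 0.701

0.701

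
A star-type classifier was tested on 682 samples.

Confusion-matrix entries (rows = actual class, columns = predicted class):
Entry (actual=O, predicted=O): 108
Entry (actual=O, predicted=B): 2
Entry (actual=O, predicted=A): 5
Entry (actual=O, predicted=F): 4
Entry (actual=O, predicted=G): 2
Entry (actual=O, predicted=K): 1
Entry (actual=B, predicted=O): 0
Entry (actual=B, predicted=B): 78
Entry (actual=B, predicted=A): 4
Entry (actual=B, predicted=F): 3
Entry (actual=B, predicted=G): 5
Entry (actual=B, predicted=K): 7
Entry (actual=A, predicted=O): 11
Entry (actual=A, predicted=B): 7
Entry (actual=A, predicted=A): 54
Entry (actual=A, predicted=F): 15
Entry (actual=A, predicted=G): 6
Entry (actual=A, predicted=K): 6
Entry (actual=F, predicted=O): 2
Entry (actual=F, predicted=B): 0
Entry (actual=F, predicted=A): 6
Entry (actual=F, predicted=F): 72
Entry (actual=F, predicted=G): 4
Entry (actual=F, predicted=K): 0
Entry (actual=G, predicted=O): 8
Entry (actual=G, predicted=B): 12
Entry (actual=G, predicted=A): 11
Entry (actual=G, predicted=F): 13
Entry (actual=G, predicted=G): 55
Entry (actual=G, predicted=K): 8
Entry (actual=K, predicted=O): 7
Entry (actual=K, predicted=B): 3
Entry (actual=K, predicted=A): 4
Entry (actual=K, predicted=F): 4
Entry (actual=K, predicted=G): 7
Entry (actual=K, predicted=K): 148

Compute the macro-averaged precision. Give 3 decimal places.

Per-class precision (TP/(TP+FP)):
  O: TP=108, FP=0+11+2+8+7=28 → 108/136 = 0.7941
  B: TP=78, FP=2+7+0+12+3=24 → 78/102 = 0.7647
  A: TP=54, FP=5+4+6+11+4=30 → 54/84 = 0.6429
  F: TP=72, FP=4+3+15+13+4=39 → 72/111 = 0.6486
  G: TP=55, FP=2+5+6+4+7=24 → 55/79 = 0.6962
  K: TP=148, FP=1+7+6+0+8=22 → 148/170 = 0.8706
Macro-precision = mean = (0.7941 + 0.7647 + 0.6429 + 0.6486 + 0.6962 + 0.8706) / 6 = 0.736

0.736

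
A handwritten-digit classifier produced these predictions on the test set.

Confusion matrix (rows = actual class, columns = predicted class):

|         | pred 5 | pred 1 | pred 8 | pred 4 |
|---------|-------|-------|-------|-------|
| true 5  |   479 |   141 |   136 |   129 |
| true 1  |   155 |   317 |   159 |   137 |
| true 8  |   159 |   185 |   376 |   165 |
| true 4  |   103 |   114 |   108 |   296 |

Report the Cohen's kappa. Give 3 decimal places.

0.284

Observed agreement pₒ = trace/N = 1468/3159 = 0.4647
Expected agreement pₑ = Σ (rowᵢ·colᵢ)/N² = (885·896 + 768·757 + 885·779 + 621·727)/3159² = 0.2520
κ = (pₒ − pₑ)/(1 − pₑ) = (0.4647 − 0.2520)/(1 − 0.2520) = 0.284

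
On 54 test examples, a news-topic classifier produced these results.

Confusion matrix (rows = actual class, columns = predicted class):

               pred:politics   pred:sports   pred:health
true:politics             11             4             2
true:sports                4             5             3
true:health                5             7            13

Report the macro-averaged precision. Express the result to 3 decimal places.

Per-class precision (TP/(TP+FP)):
  politics: TP=11, FP=4+5=9 → 11/20 = 0.5500
  sports: TP=5, FP=4+7=11 → 5/16 = 0.3125
  health: TP=13, FP=2+3=5 → 13/18 = 0.7222
Macro-precision = mean = (0.5500 + 0.3125 + 0.7222) / 3 = 0.528

0.528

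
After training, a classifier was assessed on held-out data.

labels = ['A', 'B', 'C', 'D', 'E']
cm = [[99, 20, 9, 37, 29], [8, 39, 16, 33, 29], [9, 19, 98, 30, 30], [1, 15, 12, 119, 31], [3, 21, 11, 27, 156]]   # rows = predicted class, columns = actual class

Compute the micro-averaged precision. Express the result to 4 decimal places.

Micro-averaging pools counts across classes: ΣTP=511, ΣFP=390, ΣFN=390.
Micro-precision = TP/(TP+FP) on pooled counts = 0.5671 (equals overall accuracy in single-label multiclass).

0.5671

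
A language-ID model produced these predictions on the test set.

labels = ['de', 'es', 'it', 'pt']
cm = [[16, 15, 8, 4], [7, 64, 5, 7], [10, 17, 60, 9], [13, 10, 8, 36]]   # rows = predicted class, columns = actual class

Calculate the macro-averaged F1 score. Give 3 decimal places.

0.575

Per-class F1 score (2·TP/(2·TP+FP+FN)):
  de: TP=16, FP=15+8+4=27, FN=7+10+13=30 → 32/89 = 0.3596
  es: TP=64, FP=7+5+7=19, FN=15+17+10=42 → 128/189 = 0.6772
  it: TP=60, FP=10+17+9=36, FN=8+5+8=21 → 120/177 = 0.6780
  pt: TP=36, FP=13+10+8=31, FN=4+7+9=20 → 72/123 = 0.5854
Macro-F1 score = mean = (0.3596 + 0.6772 + 0.6780 + 0.5854) / 4 = 0.575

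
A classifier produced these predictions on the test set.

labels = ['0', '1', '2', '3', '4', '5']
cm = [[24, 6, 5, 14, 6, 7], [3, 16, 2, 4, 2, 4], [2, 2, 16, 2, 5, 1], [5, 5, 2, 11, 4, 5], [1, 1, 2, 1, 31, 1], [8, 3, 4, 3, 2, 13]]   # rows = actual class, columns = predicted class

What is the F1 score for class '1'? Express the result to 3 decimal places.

One-vs-rest for '1': TP = diagonal; FP = other classes predicted '1'; FN = '1' predicted as other.
F1 score = 2·TP/(2·TP+FP+FN).
1: TP=16, FP=6+2+5+1+3=17, FN=3+2+4+2+4=15 → 32/64 = 0.5000

0.500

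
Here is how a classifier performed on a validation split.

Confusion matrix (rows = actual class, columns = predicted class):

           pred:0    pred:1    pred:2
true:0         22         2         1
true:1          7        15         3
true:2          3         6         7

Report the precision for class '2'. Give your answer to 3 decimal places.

0.636

One-vs-rest for '2': TP = diagonal; FP = other classes predicted '2'; FN = '2' predicted as other.
precision = TP/(TP+FP).
2: TP=7, FP=1+3=4 → 7/11 = 0.6364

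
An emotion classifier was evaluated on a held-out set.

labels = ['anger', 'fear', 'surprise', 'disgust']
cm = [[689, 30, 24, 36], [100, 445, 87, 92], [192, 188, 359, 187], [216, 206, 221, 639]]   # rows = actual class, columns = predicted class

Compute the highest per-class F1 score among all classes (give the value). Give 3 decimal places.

Per-class F1 score (2·TP/(2·TP+FP+FN)):
  anger: TP=689, FP=100+192+216=508, FN=30+24+36=90 → 1378/1976 = 0.6974
  fear: TP=445, FP=30+188+206=424, FN=100+87+92=279 → 890/1593 = 0.5587
  surprise: TP=359, FP=24+87+221=332, FN=192+188+187=567 → 718/1617 = 0.4440
  disgust: TP=639, FP=36+92+187=315, FN=216+206+221=643 → 1278/2236 = 0.5716
Highest is class 'anger' with F1 score = 0.697.

0.697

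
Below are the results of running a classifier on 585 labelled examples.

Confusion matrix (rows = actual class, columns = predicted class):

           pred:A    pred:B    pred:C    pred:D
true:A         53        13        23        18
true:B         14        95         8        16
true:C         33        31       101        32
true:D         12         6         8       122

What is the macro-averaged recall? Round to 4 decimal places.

0.6367

Per-class recall (TP/(TP+FN)):
  A: TP=53, FN=13+23+18=54 → 53/107 = 0.49533
  B: TP=95, FN=14+8+16=38 → 95/133 = 0.71429
  C: TP=101, FN=33+31+32=96 → 101/197 = 0.51269
  D: TP=122, FN=12+6+8=26 → 122/148 = 0.82432
Macro-recall = mean = (0.49533 + 0.71429 + 0.51269 + 0.82432) / 4 = 0.6367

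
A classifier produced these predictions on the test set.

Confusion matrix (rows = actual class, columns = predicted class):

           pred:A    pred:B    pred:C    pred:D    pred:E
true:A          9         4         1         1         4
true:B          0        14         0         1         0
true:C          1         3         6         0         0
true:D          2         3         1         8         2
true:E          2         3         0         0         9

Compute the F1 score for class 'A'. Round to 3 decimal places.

F1 score = 2·TP/(2·TP+FP+FN).
A: TP=9, FP=0+1+2+2=5, FN=4+1+1+4=10 → 18/33 = 0.5455

0.545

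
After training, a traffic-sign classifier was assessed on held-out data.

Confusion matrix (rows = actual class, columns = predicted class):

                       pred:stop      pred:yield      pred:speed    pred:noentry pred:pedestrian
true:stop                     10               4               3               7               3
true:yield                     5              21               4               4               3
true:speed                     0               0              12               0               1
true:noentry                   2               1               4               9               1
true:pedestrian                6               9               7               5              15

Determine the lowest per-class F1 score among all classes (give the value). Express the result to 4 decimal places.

0.4000

Per-class F1 score (2·TP/(2·TP+FP+FN)):
  stop: TP=10, FP=5+0+2+6=13, FN=4+3+7+3=17 → 20/50 = 0.40000
  yield: TP=21, FP=4+0+1+9=14, FN=5+4+4+3=16 → 42/72 = 0.58333
  speed: TP=12, FP=3+4+4+7=18, FN=0+0+0+1=1 → 24/43 = 0.55814
  noentry: TP=9, FP=7+4+0+5=16, FN=2+1+4+1=8 → 18/42 = 0.42857
  pedestrian: TP=15, FP=3+3+1+1=8, FN=6+9+7+5=27 → 30/65 = 0.46154
Lowest is class 'stop' with F1 score = 0.4000.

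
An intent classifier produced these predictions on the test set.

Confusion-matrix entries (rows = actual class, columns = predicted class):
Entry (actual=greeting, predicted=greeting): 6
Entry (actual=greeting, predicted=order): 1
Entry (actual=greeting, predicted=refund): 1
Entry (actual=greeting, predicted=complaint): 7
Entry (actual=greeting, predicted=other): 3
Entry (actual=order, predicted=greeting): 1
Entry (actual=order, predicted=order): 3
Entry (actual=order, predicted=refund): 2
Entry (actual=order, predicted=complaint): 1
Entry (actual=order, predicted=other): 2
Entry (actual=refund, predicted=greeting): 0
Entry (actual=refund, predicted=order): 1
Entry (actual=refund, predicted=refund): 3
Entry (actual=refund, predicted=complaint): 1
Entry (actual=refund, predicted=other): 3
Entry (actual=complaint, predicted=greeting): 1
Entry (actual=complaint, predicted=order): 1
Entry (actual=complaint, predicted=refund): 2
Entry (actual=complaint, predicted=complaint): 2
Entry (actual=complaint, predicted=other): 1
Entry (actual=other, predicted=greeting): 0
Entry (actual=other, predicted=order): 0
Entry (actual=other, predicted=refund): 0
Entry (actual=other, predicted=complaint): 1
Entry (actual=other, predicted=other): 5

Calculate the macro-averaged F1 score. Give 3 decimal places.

Per-class F1 score (2·TP/(2·TP+FP+FN)):
  greeting: TP=6, FP=1+0+1+0=2, FN=1+1+7+3=12 → 12/26 = 0.4615
  order: TP=3, FP=1+1+1+0=3, FN=1+2+1+2=6 → 6/15 = 0.4000
  refund: TP=3, FP=1+2+2+0=5, FN=0+1+1+3=5 → 6/16 = 0.3750
  complaint: TP=2, FP=7+1+1+1=10, FN=1+1+2+1=5 → 4/19 = 0.2105
  other: TP=5, FP=3+2+3+1=9, FN=0+0+0+1=1 → 10/20 = 0.5000
Macro-F1 score = mean = (0.4615 + 0.4000 + 0.3750 + 0.2105 + 0.5000) / 5 = 0.389

0.389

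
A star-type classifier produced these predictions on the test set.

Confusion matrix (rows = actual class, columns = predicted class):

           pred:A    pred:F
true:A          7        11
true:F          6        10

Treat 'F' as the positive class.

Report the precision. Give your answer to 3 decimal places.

Precision = TP/(TP+FP) = 10/(10+11) = 10/21 = 0.476

0.476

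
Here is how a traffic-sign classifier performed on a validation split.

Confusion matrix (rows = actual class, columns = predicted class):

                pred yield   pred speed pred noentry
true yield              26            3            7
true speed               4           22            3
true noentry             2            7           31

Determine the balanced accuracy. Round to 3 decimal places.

0.752

Balanced accuracy = mean of per-class recall.
  yield: recall = 26/36 = 0.7222
  speed: recall = 22/29 = 0.7586
  noentry: recall = 31/40 = 0.7750
Mean = (0.7222 + 0.7586 + 0.7750) / 3 = 0.752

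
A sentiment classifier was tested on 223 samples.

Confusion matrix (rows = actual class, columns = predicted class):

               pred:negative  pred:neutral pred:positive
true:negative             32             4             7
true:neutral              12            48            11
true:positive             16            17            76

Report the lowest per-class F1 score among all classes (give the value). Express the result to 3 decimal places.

Per-class F1 score (2·TP/(2·TP+FP+FN)):
  negative: TP=32, FP=12+16=28, FN=4+7=11 → 64/103 = 0.6214
  neutral: TP=48, FP=4+17=21, FN=12+11=23 → 96/140 = 0.6857
  positive: TP=76, FP=7+11=18, FN=16+17=33 → 152/203 = 0.7488
Lowest is class 'negative' with F1 score = 0.621.

0.621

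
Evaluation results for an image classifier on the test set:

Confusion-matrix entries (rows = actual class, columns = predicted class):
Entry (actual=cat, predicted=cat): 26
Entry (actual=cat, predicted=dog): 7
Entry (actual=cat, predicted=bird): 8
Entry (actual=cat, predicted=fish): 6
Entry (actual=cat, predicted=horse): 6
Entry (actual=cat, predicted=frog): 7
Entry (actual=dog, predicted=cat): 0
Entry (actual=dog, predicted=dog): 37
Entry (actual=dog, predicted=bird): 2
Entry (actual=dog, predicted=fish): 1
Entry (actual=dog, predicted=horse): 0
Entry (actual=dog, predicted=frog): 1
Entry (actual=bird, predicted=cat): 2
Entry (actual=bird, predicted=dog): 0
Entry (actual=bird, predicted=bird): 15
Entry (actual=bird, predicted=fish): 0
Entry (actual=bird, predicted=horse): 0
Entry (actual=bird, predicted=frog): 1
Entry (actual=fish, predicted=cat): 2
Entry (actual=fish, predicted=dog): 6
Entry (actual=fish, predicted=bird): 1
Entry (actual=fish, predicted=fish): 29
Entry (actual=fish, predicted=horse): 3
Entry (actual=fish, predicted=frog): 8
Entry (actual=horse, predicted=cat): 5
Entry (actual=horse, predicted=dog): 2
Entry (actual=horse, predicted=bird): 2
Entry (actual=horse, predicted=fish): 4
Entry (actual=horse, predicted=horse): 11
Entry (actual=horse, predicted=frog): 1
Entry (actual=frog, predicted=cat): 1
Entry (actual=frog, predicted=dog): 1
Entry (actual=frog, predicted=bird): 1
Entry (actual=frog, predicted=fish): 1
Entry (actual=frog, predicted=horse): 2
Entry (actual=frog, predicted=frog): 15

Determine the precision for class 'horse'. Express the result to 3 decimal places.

precision = TP/(TP+FP).
horse: TP=11, FP=6+0+0+3+2=11 → 11/22 = 0.5000

0.500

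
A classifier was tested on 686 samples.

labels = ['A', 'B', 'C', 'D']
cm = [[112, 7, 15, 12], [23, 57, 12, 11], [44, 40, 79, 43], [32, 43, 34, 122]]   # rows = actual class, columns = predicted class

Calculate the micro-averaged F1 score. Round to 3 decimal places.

0.539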